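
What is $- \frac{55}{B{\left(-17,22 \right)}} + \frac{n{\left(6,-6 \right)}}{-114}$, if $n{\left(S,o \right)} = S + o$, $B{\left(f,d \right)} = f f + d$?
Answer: $- \frac{55}{311} \approx -0.17685$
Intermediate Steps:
$B{\left(f,d \right)} = d + f^{2}$ ($B{\left(f,d \right)} = f^{2} + d = d + f^{2}$)
$- \frac{55}{B{\left(-17,22 \right)}} + \frac{n{\left(6,-6 \right)}}{-114} = - \frac{55}{22 + \left(-17\right)^{2}} + \frac{6 - 6}{-114} = - \frac{55}{22 + 289} + 0 \left(- \frac{1}{114}\right) = - \frac{55}{311} + 0 = - \frac{55}{311}$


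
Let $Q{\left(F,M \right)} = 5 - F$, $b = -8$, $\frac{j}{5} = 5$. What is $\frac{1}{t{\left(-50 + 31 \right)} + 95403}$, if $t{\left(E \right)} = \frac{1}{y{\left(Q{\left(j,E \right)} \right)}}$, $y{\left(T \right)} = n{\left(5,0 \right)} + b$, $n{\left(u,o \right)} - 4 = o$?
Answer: $\frac{4}{381611} \approx 1.0482 \cdot 10^{-5}$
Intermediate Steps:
$j = 25$ ($j = 5 \cdot 5 = 25$)
$n{\left(u,o \right)} = 4 + o$
$y{\left(T \right)} = -4$ ($y{\left(T \right)} = \left(4 + 0\right) - 8 = 4 - 8 = -4$)
$t{\left(E \right)} = - \frac{1}{4}$ ($t{\left(E \right)} = \frac{1}{-4} = - \frac{1}{4}$)
$\frac{1}{t{\left(-50 + 31 \right)} + 95403} = \frac{1}{- \frac{1}{4} + 95403} = \frac{1}{\frac{381611}{4}} = \frac{4}{381611}$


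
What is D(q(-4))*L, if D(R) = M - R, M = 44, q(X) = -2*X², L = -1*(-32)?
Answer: 2432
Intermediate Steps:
L = 32
D(R) = 44 - R
D(q(-4))*L = (44 - (-2)*(-4)²)*32 = (44 - (-2)*16)*32 = (44 - 1*(-32))*32 = (44 + 32)*32 = 76*32 = 2432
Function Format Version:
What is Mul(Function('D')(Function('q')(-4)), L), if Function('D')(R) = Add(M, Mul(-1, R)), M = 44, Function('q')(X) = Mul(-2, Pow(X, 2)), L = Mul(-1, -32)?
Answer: 2432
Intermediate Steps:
L = 32
Function('D')(R) = Add(44, Mul(-1, R))
Mul(Function('D')(Function('q')(-4)), L) = Mul(Add(44, Mul(-1, Mul(-2, Pow(-4, 2)))), 32) = Mul(Add(44, Mul(-1, Mul(-2, 16))), 32) = Mul(Add(44, Mul(-1, -32)), 32) = Mul(Add(44, 32), 32) = Mul(76, 32) = 2432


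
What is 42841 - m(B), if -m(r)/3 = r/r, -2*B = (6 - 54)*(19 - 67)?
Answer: 42844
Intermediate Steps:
B = -1152 (B = -(6 - 54)*(19 - 67)/2 = -(-24)*(-48) = -1/2*2304 = -1152)
m(r) = -3 (m(r) = -3*r/r = -3*1 = -3)
42841 - m(B) = 42841 - 1*(-3) = 42841 + 3 = 42844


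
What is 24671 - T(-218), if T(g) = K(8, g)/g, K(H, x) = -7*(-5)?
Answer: 5378313/218 ≈ 24671.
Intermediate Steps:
K(H, x) = 35
T(g) = 35/g
24671 - T(-218) = 24671 - 35/(-218) = 24671 - 35*(-1)/218 = 24671 - 1*(-35/218) = 24671 + 35/218 = 5378313/218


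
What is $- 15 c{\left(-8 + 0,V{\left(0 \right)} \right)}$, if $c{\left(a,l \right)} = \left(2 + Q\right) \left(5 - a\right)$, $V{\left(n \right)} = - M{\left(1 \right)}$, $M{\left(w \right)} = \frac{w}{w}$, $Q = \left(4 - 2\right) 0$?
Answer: $-390$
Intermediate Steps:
$Q = 0$ ($Q = 2 \cdot 0 = 0$)
$M{\left(w \right)} = 1$
$V{\left(n \right)} = -1$ ($V{\left(n \right)} = \left(-1\right) 1 = -1$)
$c{\left(a,l \right)} = 10 - 2 a$ ($c{\left(a,l \right)} = \left(2 + 0\right) \left(5 - a\right) = 2 \left(5 - a\right) = 10 - 2 a$)
$- 15 c{\left(-8 + 0,V{\left(0 \right)} \right)} = - 15 \left(10 - 2 \left(-8 + 0\right)\right) = - 15 \left(10 - -16\right) = - 15 \left(10 + 16\right) = \left(-15\right) 26 = -390$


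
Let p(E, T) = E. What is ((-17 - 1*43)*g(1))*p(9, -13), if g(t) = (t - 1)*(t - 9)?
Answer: 0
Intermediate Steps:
g(t) = (-1 + t)*(-9 + t)
((-17 - 1*43)*g(1))*p(9, -13) = ((-17 - 1*43)*(9 + 1**2 - 10*1))*9 = ((-17 - 43)*(9 + 1 - 10))*9 = -60*0*9 = 0*9 = 0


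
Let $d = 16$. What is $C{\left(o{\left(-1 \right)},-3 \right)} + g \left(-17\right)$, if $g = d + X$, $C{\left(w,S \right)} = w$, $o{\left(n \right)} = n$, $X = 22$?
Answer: $-647$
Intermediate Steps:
$g = 38$ ($g = 16 + 22 = 38$)
$C{\left(o{\left(-1 \right)},-3 \right)} + g \left(-17\right) = -1 + 38 \left(-17\right) = -1 - 646 = -647$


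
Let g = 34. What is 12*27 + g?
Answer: 358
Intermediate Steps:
12*27 + g = 12*27 + 34 = 324 + 34 = 358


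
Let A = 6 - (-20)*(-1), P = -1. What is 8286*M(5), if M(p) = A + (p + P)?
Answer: -82860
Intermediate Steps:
A = -14 (A = 6 - 5*4 = 6 - 20 = -14)
M(p) = -15 + p (M(p) = -14 + (p - 1) = -14 + (-1 + p) = -15 + p)
8286*M(5) = 8286*(-15 + 5) = 8286*(-10) = -82860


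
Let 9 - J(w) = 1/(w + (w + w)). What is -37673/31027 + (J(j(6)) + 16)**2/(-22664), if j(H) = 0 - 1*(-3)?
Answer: -8839537673/7119858771 ≈ -1.2415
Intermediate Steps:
j(H) = 3 (j(H) = 0 + 3 = 3)
J(w) = 9 - 1/(3*w) (J(w) = 9 - 1/(w + (w + w)) = 9 - 1/(w + 2*w) = 9 - 1/(3*w))
-37673/31027 + (J(j(6)) + 16)**2/(-22664) = -37673/31027 + ((9 - 1/3/3) + 16)**2/(-22664) = -37673*1/31027 + ((9 - 1/3*1/3) + 16)**2*(-1/22664) = -37673/31027 + ((9 - 1/9) + 16)**2*(-1/22664) = -37673/31027 + (80/9 + 16)**2*(-1/22664) = -37673/31027 + (224/9)**2*(-1/22664) = -37673/31027 + (50176/81)*(-1/22664) = -37673/31027 - 6272/229473 = -8839537673/7119858771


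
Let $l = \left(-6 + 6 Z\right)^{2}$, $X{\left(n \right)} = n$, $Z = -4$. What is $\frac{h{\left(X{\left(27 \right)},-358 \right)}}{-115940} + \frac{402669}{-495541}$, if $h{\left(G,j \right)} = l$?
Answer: $- \frac{2356571538}{2872651177} \approx -0.82035$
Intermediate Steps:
$l = 900$ ($l = \left(-6 + 6 \left(-4\right)\right)^{2} = \left(-6 - 24\right)^{2} = \left(-30\right)^{2} = 900$)
$h{\left(G,j \right)} = 900$
$\frac{h{\left(X{\left(27 \right)},-358 \right)}}{-115940} + \frac{402669}{-495541} = \frac{900}{-115940} + \frac{402669}{-495541} = 900 \left(- \frac{1}{115940}\right) + 402669 \left(- \frac{1}{495541}\right) = - \frac{45}{5797} - \frac{402669}{495541} = - \frac{2356571538}{2872651177}$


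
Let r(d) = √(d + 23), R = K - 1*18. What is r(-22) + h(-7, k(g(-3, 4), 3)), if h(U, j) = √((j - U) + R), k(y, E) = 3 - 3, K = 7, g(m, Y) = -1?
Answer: 1 + 2*I ≈ 1.0 + 2.0*I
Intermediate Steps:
k(y, E) = 0
R = -11 (R = 7 - 1*18 = 7 - 18 = -11)
h(U, j) = √(-11 + j - U) (h(U, j) = √((j - U) - 11) = √(-11 + j - U))
r(d) = √(23 + d)
r(-22) + h(-7, k(g(-3, 4), 3)) = √(23 - 22) + √(-11 + 0 - 1*(-7)) = √1 + √(-11 + 0 + 7) = 1 + √(-4) = 1 + 2*I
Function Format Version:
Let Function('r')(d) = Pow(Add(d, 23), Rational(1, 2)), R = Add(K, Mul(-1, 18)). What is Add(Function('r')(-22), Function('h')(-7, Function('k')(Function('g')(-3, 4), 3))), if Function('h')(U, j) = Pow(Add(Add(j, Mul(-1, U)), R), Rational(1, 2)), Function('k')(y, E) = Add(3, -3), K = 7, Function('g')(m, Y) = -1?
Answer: Add(1, Mul(2, I)) ≈ Add(1.0000, Mul(2.0000, I))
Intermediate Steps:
Function('k')(y, E) = 0
R = -11 (R = Add(7, Mul(-1, 18)) = Add(7, -18) = -11)
Function('h')(U, j) = Pow(Add(-11, j, Mul(-1, U)), Rational(1, 2)) (Function('h')(U, j) = Pow(Add(Add(j, Mul(-1, U)), -11), Rational(1, 2)) = Pow(Add(-11, j, Mul(-1, U)), Rational(1, 2)))
Function('r')(d) = Pow(Add(23, d), Rational(1, 2))
Add(Function('r')(-22), Function('h')(-7, Function('k')(Function('g')(-3, 4), 3))) = Add(Pow(Add(23, -22), Rational(1, 2)), Pow(Add(-11, 0, Mul(-1, -7)), Rational(1, 2))) = Add(Pow(1, Rational(1, 2)), Pow(Add(-11, 0, 7), Rational(1, 2))) = Add(1, Pow(-4, Rational(1, 2))) = Add(1, Mul(2, I))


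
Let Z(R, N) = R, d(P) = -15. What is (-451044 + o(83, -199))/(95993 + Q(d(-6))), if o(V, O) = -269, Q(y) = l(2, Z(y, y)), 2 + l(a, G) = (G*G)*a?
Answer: -451313/96441 ≈ -4.6797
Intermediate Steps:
l(a, G) = -2 + a*G² (l(a, G) = -2 + (G*G)*a = -2 + G²*a = -2 + a*G²)
Q(y) = -2 + 2*y²
(-451044 + o(83, -199))/(95993 + Q(d(-6))) = (-451044 - 269)/(95993 + (-2 + 2*(-15)²)) = -451313/(95993 + (-2 + 2*225)) = -451313/(95993 + (-2 + 450)) = -451313/(95993 + 448) = -451313/96441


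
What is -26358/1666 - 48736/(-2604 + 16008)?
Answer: -54312101/2791383 ≈ -19.457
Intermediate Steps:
-26358/1666 - 48736/(-2604 + 16008) = -26358*1/1666 - 48736/13404 = -13179/833 - 48736*1/13404 = -13179/833 - 12184/3351 = -54312101/2791383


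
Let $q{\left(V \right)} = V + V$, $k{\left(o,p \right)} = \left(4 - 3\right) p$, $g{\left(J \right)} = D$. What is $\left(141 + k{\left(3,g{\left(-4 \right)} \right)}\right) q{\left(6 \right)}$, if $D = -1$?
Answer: $1680$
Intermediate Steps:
$g{\left(J \right)} = -1$
$k{\left(o,p \right)} = p$ ($k{\left(o,p \right)} = 1 p = p$)
$q{\left(V \right)} = 2 V$
$\left(141 + k{\left(3,g{\left(-4 \right)} \right)}\right) q{\left(6 \right)} = \left(141 - 1\right) 2 \cdot 6 = 140 \cdot 12 = 1680$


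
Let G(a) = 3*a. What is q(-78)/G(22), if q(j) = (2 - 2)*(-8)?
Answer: 0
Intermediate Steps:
q(j) = 0 (q(j) = 0*(-8) = 0)
q(-78)/G(22) = 0/((3*22)) = 0/66 = 0*(1/66) = 0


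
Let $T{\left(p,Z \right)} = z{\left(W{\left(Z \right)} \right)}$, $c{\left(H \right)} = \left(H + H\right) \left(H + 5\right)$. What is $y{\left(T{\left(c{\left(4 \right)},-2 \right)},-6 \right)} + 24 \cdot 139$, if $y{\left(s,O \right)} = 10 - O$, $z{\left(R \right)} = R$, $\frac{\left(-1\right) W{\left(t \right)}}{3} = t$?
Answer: $3352$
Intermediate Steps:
$W{\left(t \right)} = - 3 t$
$c{\left(H \right)} = 2 H \left(5 + H\right)$
$T{\left(p,Z \right)} = - 3 Z$
$y{\left(T{\left(c{\left(4 \right)},-2 \right)},-6 \right)} + 24 \cdot 139 = \left(10 - -6\right) + 24 \cdot 139 = \left(10 + 6\right) + 3336 = 16 + 3336 = 3352$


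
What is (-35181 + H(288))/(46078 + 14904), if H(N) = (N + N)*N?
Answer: 130707/60982 ≈ 2.1434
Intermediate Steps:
H(N) = 2*N² (H(N) = (2*N)*N = 2*N²)
(-35181 + H(288))/(46078 + 14904) = (-35181 + 2*288²)/(46078 + 14904) = (-35181 + 2*82944)/60982 = (-35181 + 165888)*(1/60982) = 130707*(1/60982) = 130707/60982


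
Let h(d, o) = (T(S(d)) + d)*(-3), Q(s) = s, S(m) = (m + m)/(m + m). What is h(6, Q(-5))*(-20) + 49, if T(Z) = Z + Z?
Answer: 529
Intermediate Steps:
S(m) = 1 (S(m) = (2*m)/((2*m)) = (2*m)*(1/(2*m)) = 1)
T(Z) = 2*Z
h(d, o) = -6 - 3*d (h(d, o) = (2*1 + d)*(-3) = (2 + d)*(-3) = -6 - 3*d)
h(6, Q(-5))*(-20) + 49 = (-6 - 3*6)*(-20) + 49 = (-6 - 18)*(-20) + 49 = -24*(-20) + 49 = 480 + 49 = 529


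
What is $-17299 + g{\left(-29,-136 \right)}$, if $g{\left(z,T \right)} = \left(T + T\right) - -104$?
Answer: $-17467$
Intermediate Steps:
$g{\left(z,T \right)} = 104 + 2 T$ ($g{\left(z,T \right)} = 2 T + 104 = 104 + 2 T$)
$-17299 + g{\left(-29,-136 \right)} = -17299 + \left(104 + 2 \left(-136\right)\right) = -17299 + \left(104 - 272\right) = -17299 - 168 = -17467$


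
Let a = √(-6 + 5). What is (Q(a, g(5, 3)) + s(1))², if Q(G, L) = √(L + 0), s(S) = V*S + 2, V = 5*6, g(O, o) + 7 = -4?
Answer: (32 + I*√11)² ≈ 1013.0 + 212.26*I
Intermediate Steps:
g(O, o) = -11 (g(O, o) = -7 - 4 = -11)
V = 30
a = I (a = √(-1) = I ≈ 1.0*I)
s(S) = 2 + 30*S (s(S) = 30*S + 2 = 2 + 30*S)
Q(G, L) = √L
(Q(a, g(5, 3)) + s(1))² = (√(-11) + (2 + 30*1))² = (I*√11 + (2 + 30))² = (I*√11 + 32)² = (32 + I*√11)²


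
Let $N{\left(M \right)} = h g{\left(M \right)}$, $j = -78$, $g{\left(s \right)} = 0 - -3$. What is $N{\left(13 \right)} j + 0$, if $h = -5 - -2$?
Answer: $702$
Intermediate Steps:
$g{\left(s \right)} = 3$ ($g{\left(s \right)} = 0 + 3 = 3$)
$h = -3$ ($h = -5 + 2 = -3$)
$N{\left(M \right)} = -9$ ($N{\left(M \right)} = \left(-3\right) 3 = -9$)
$N{\left(13 \right)} j + 0 = \left(-9\right) \left(-78\right) + 0 = 702 + 0 = 702$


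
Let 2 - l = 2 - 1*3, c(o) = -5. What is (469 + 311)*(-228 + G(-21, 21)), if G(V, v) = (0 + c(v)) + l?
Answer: -179400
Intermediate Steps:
l = 3 (l = 2 - (2 - 1*3) = 2 - (2 - 3) = 2 - 1*(-1) = 2 + 1 = 3)
G(V, v) = -2 (G(V, v) = (0 - 5) + 3 = -5 + 3 = -2)
(469 + 311)*(-228 + G(-21, 21)) = (469 + 311)*(-228 - 2) = 780*(-230) = -179400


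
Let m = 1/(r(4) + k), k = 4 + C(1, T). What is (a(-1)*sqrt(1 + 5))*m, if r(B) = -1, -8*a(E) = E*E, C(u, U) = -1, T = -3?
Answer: -sqrt(6)/16 ≈ -0.15309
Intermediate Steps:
a(E) = -E**2/8 (a(E) = -E*E/8 = -E**2/8)
k = 3 (k = 4 - 1 = 3)
m = 1/2 (m = 1/(-1 + 3) = 1/2 ≈ 0.50000)
(a(-1)*sqrt(1 + 5))*m = ((-1/8*(-1)**2)*sqrt(1 + 5))*(1/2) = ((-1/8*1)*sqrt(6))*(1/2) = -sqrt(6)/8*(1/2) = -sqrt(6)/16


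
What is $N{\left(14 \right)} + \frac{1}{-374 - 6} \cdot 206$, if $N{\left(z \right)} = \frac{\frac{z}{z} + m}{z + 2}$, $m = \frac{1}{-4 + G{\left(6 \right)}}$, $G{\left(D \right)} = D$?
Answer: $- \frac{1363}{3040} \approx -0.44836$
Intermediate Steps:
$m = \frac{1}{2}$ ($m = \frac{1}{-4 + 6} = \frac{1}{2} \approx 0.5$)
$N{\left(z \right)} = \frac{3}{2 \left(2 + z\right)}$ ($N{\left(z \right)} = \frac{\frac{z}{z} + \frac{1}{2}}{z + 2} = \frac{1 + \frac{1}{2}}{2 + z} = \frac{3}{2 \left(2 + z\right)}$)
$N{\left(14 \right)} + \frac{1}{-374 - 6} \cdot 206 = \frac{3}{2 \left(2 + 14\right)} + \frac{1}{-374 - 6} \cdot 206 = \frac{3}{2 \cdot 16} + \frac{1}{-380} \cdot 206 = \frac{3}{2} \cdot \frac{1}{16} - \frac{103}{190} = \frac{3}{32} - \frac{103}{190} = - \frac{1363}{3040}$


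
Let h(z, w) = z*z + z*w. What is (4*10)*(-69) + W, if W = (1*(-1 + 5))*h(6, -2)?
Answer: -2664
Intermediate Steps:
h(z, w) = z² + w*z
W = 96 (W = (1*(-1 + 5))*(6*(-2 + 6)) = (1*4)*(6*4) = 4*24 = 96)
(4*10)*(-69) + W = (4*10)*(-69) + 96 = 40*(-69) + 96 = -2760 + 96 = -2664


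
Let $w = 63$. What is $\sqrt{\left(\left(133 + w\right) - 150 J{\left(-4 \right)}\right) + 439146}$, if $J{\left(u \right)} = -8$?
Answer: $\sqrt{440542} \approx 663.73$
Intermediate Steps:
$\sqrt{\left(\left(133 + w\right) - 150 J{\left(-4 \right)}\right) + 439146} = \sqrt{\left(\left(133 + 63\right) - -1200\right) + 439146} = \sqrt{\left(196 + 1200\right) + 439146} = \sqrt{1396 + 439146} = \sqrt{440542}$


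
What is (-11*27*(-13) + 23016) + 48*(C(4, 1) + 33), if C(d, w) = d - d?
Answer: 28461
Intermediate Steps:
C(d, w) = 0
(-11*27*(-13) + 23016) + 48*(C(4, 1) + 33) = (-11*27*(-13) + 23016) + 48*(0 + 33) = (-297*(-13) + 23016) + 48*33 = (3861 + 23016) + 1584 = 26877 + 1584 = 28461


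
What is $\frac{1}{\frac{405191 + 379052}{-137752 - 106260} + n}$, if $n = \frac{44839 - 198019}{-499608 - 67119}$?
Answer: $- \frac{46096062908}{135691308167} \approx -0.33971$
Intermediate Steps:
$n = \frac{51060}{188909}$ ($n = - \frac{153180}{-566727} = \left(-153180\right) \left(- \frac{1}{566727}\right) = \frac{51060}{188909} \approx 0.27029$)
$\frac{1}{\frac{405191 + 379052}{-137752 - 106260} + n} = \frac{1}{\frac{405191 + 379052}{-137752 - 106260} + \frac{51060}{188909}} = \frac{1}{\frac{784243}{-244012} + \frac{51060}{188909}} = \frac{1}{784243 \left(- \frac{1}{244012}\right) + \frac{51060}{188909}} = \frac{1}{- \frac{784243}{244012} + \frac{51060}{188909}} = \frac{1}{- \frac{135691308167}{46096062908}} = - \frac{46096062908}{135691308167}$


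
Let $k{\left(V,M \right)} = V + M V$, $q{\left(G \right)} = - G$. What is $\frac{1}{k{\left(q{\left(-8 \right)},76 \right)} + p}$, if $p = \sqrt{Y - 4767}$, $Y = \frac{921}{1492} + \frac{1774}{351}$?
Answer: $\frac{46084896}{28744505891} - \frac{6 i \sqrt{36272503507695}}{201211541237} \approx 0.0016033 - 0.00017959 i$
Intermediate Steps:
$Y = \frac{2970079}{523692}$ ($Y = 921 \cdot \frac{1}{1492} + 1774 \cdot \frac{1}{351} = \frac{921}{1492} + \frac{1774}{351} = \frac{2970079}{523692} \approx 5.6714$)
$p = \frac{i \sqrt{36272503507695}}{87282}$ ($p = \sqrt{\frac{2970079}{523692} - 4767} = \sqrt{- \frac{2493469685}{523692}} = \frac{i \sqrt{36272503507695}}{87282} \approx 69.002 i$)
$\frac{1}{k{\left(q{\left(-8 \right)},76 \right)} + p} = \frac{1}{\left(-1\right) \left(-8\right) \left(1 + 76\right) + \frac{i \sqrt{36272503507695}}{87282}} = \frac{1}{8 \cdot 77 + \frac{i \sqrt{36272503507695}}{87282}} = \frac{1}{616 + \frac{i \sqrt{36272503507695}}{87282}}$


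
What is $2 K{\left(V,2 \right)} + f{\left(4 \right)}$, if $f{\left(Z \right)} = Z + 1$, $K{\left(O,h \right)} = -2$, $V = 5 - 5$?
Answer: $1$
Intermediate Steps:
$V = 0$
$f{\left(Z \right)} = 1 + Z$
$2 K{\left(V,2 \right)} + f{\left(4 \right)} = 2 \left(-2\right) + \left(1 + 4\right) = -4 + 5 = 1$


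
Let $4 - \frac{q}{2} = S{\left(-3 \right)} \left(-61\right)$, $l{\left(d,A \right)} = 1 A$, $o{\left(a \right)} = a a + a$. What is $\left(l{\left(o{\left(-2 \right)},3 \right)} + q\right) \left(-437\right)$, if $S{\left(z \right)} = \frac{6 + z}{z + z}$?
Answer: $21850$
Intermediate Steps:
$S{\left(z \right)} = \frac{6 + z}{2 z}$
$o{\left(a \right)} = a + a^{2}$ ($o{\left(a \right)} = a^{2} + a = a + a^{2}$)
$l{\left(d,A \right)} = A$
$q = -53$ ($q = 8 - 2 \frac{6 - 3}{2 \left(-3\right)} \left(-61\right) = 8 - 2 \cdot \frac{1}{2} \left(- \frac{1}{3}\right) 3 \left(-61\right) = 8 - 2 \left(\left(- \frac{1}{2}\right) \left(-61\right)\right) = 8 - 61 = -53$)
$\left(l{\left(o{\left(-2 \right)},3 \right)} + q\right) \left(-437\right) = \left(3 - 53\right) \left(-437\right) = \left(-50\right) \left(-437\right) = 21850$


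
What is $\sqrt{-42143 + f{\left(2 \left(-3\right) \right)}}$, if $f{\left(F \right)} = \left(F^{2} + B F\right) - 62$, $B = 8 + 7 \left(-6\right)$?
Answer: $i \sqrt{41965} \approx 204.85 i$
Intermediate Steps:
$B = -34$ ($B = 8 - 42 = -34$)
$f{\left(F \right)} = -62 + F^{2} - 34 F$ ($f{\left(F \right)} = \left(F^{2} - 34 F\right) - 62 = -62 + F^{2} - 34 F$)
$\sqrt{-42143 + f{\left(2 \left(-3\right) \right)}} = \sqrt{-42143 - \left(62 - 36 + 34 \cdot 2 \left(-3\right)\right)} = \sqrt{-42143 - \left(-142 - 36\right)} = \sqrt{-42143 + \left(-62 + 36 + 204\right)} = \sqrt{-42143 + 178} = \sqrt{-41965} = i \sqrt{41965}$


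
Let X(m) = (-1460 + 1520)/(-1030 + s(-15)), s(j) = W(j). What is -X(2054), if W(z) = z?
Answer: 12/209 ≈ 0.057416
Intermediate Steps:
s(j) = j
X(m) = -12/209 (X(m) = (-1460 + 1520)/(-1030 - 15) = 60/(-1045) = 60*(-1/1045) = -12/209)
-X(2054) = -1*(-12/209) = 12/209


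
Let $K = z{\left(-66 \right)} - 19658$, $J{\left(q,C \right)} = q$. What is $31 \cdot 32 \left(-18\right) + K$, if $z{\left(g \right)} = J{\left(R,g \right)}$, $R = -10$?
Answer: $-37524$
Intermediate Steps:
$z{\left(g \right)} = -10$
$K = -19668$ ($K = -10 - 19658 = -19668$)
$31 \cdot 32 \left(-18\right) + K = 31 \cdot 32 \left(-18\right) - 19668 = 992 \left(-18\right) - 19668 = -17856 - 19668 = -37524$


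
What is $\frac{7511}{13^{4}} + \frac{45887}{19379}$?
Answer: $\frac{1456134276}{553483619} \approx 2.6309$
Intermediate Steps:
$\frac{7511}{13^{4}} + \frac{45887}{19379} = \frac{7511}{28561} + 45887 \cdot \frac{1}{19379} = 7511 \cdot \frac{1}{28561} + \frac{45887}{19379} = \frac{7511}{28561} + \frac{45887}{19379} = \frac{1456134276}{553483619}$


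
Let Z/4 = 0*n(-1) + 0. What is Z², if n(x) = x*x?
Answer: 0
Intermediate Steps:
n(x) = x²
Z = 0 (Z = 4*(0*(-1)² + 0) = 4*(0*1 + 0) = 4*(0 + 0) = 4*0 = 0)
Z² = 0² = 0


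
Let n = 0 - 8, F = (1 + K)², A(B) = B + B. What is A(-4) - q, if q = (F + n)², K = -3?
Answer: -24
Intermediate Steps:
A(B) = 2*B
F = 4 (F = (1 - 3)² = (-2)² = 4)
n = -8
q = 16 (q = (4 - 8)² = (-4)² = 16)
A(-4) - q = 2*(-4) - 1*16 = -8 - 16 = -24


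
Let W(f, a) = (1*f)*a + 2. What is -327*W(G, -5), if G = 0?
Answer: -654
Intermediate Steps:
W(f, a) = 2 + a*f (W(f, a) = f*a + 2 = a*f + 2 = 2 + a*f)
-327*W(G, -5) = -327*(2 - 5*0) = -327*(2 + 0) = -327*2 = -654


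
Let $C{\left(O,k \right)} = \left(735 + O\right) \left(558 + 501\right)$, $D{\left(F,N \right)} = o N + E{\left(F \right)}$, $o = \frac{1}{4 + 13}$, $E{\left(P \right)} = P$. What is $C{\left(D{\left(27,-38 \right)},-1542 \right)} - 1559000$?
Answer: $- \frac{12824956}{17} \approx -7.5441 \cdot 10^{5}$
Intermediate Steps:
$o = \frac{1}{17} \approx 0.058824$
$D{\left(F,N \right)} = F + \frac{N}{17}$ ($D{\left(F,N \right)} = \frac{N}{17} + F = F + \frac{N}{17}$)
$C{\left(O,k \right)} = 778365 + 1059 O$ ($C{\left(O,k \right)} = \left(735 + O\right) 1059 = 778365 + 1059 O$)
$C{\left(D{\left(27,-38 \right)},-1542 \right)} - 1559000 = \left(778365 + 1059 \left(27 + \frac{1}{17} \left(-38\right)\right)\right) - 1559000 = \left(778365 + 1059 \left(27 - \frac{38}{17}\right)\right) - 1559000 = \left(778365 + 1059 \cdot \frac{421}{17}\right) - 1559000 = \left(778365 + \frac{445839}{17}\right) - 1559000 = \frac{13678044}{17} - 1559000 = - \frac{12824956}{17}$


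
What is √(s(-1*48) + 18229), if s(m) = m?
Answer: √18181 ≈ 134.84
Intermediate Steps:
√(s(-1*48) + 18229) = √(-1*48 + 18229) = √(-48 + 18229) = √18181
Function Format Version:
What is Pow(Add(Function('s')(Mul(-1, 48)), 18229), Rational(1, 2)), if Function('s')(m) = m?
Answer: Pow(18181, Rational(1, 2)) ≈ 134.84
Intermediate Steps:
Pow(Add(Function('s')(Mul(-1, 48)), 18229), Rational(1, 2)) = Pow(Add(Mul(-1, 48), 18229), Rational(1, 2)) = Pow(Add(-48, 18229), Rational(1, 2)) = Pow(18181, Rational(1, 2))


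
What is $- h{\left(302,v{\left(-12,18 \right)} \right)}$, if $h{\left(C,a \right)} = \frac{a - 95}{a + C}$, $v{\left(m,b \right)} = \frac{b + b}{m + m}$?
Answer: $\frac{193}{601} \approx 0.32113$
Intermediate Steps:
$v{\left(m,b \right)} = \frac{b}{m}$ ($v{\left(m,b \right)} = \frac{2 b}{2 m} = 2 b \frac{1}{2 m} = \frac{b}{m}$)
$h{\left(C,a \right)} = \frac{-95 + a}{C + a}$
$- h{\left(302,v{\left(-12,18 \right)} \right)} = - \frac{-95 + \frac{18}{-12}}{302 + \frac{18}{-12}} = - \frac{-95 + 18 \left(- \frac{1}{12}\right)}{302 + 18 \left(- \frac{1}{12}\right)} = - \frac{-95 - \frac{3}{2}}{302 - \frac{3}{2}} = - \frac{-193}{\frac{601}{2} \cdot 2} = - \frac{2 \left(-193\right)}{601 \cdot 2} = \left(-1\right) \left(- \frac{193}{601}\right) = \frac{193}{601}$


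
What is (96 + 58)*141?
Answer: 21714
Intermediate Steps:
(96 + 58)*141 = 154*141 = 21714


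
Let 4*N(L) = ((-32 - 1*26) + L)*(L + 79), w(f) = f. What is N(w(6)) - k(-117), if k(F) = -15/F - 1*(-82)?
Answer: -46298/39 ≈ -1187.1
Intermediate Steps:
k(F) = 82 - 15/F (k(F) = -15/F + 82 = 82 - 15/F)
N(L) = (-58 + L)*(79 + L)/4 (N(L) = (((-32 - 1*26) + L)*(L + 79))/4 = (((-32 - 26) + L)*(79 + L))/4 = ((-58 + L)*(79 + L))/4 = (-58 + L)*(79 + L)/4)
N(w(6)) - k(-117) = (-2291/2 + (1/4)*6**2 + (21/4)*6) - (82 - 15/(-117)) = (-2291/2 + (1/4)*36 + 63/2) - (82 - 15*(-1/117)) = (-2291/2 + 9 + 63/2) - (82 + 5/39) = -1105 - 1*3203/39 = -1105 - 3203/39 = -46298/39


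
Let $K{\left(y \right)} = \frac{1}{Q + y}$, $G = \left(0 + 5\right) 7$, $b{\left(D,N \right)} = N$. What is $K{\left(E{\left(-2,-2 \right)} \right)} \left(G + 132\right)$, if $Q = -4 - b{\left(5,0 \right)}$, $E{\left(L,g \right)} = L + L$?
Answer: $- \frac{167}{8} \approx -20.875$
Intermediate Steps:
$E{\left(L,g \right)} = 2 L$
$Q = -4$ ($Q = -4 - 0 = -4 + 0 = -4$)
$G = 35$ ($G = 5 \cdot 7 = 35$)
$K{\left(y \right)} = \frac{1}{-4 + y}$
$K{\left(E{\left(-2,-2 \right)} \right)} \left(G + 132\right) = \frac{35 + 132}{-4 + 2 \left(-2\right)} = \frac{1}{-4 - 4} \cdot 167 = \frac{1}{-8} \cdot 167 = \left(- \frac{1}{8}\right) 167 = - \frac{167}{8}$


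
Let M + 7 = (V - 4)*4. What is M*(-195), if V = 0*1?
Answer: 4485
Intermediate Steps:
V = 0
M = -23 (M = -7 + (0 - 4)*4 = -7 - 4*4 = -7 - 16 = -23)
M*(-195) = -23*(-195) = 4485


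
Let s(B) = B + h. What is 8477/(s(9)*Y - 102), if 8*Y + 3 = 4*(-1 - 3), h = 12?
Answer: -67816/1215 ≈ -55.816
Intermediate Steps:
s(B) = 12 + B (s(B) = B + 12 = 12 + B)
Y = -19/8 (Y = -3/8 + (4*(-1 - 3))/8 = -3/8 + (4*(-4))/8 = -3/8 + (⅛)*(-16) = -3/8 - 2 = -19/8 ≈ -2.3750)
8477/(s(9)*Y - 102) = 8477/((12 + 9)*(-19/8) - 102) = 8477/(21*(-19/8) - 102) = 8477/(-399/8 - 102) = 8477/(-1215/8) = 8477*(-8/1215) = -67816/1215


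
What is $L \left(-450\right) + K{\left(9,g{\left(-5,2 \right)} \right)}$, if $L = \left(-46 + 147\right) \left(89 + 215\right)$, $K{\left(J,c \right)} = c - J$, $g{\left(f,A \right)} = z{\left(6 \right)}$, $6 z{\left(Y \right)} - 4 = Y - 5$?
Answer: $- \frac{82900849}{6} \approx -1.3817 \cdot 10^{7}$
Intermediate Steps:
$z{\left(Y \right)} = - \frac{1}{6} + \frac{Y}{6}$ ($z{\left(Y \right)} = \frac{2}{3} + \frac{Y - 5}{6} = \frac{2}{3} + \frac{-5 + Y}{6} = \frac{2}{3} + \left(- \frac{5}{6} + \frac{Y}{6}\right) = - \frac{1}{6} + \frac{Y}{6}$)
$g{\left(f,A \right)} = \frac{5}{6}$ ($g{\left(f,A \right)} = - \frac{1}{6} + \frac{1}{6} \cdot 6 = - \frac{1}{6} + 1 = \frac{5}{6}$)
$L = 30704$ ($L = 101 \cdot 304 = 30704$)
$L \left(-450\right) + K{\left(9,g{\left(-5,2 \right)} \right)} = 30704 \left(-450\right) + \left(\frac{5}{6} - 9\right) = -13816800 + \left(\frac{5}{6} - 9\right) = -13816800 - \frac{49}{6} = - \frac{82900849}{6}$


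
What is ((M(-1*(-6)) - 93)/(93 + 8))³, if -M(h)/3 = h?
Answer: -1367631/1030301 ≈ -1.3274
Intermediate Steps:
M(h) = -3*h
((M(-1*(-6)) - 93)/(93 + 8))³ = ((-(-3)*(-6) - 93)/(93 + 8))³ = ((-3*6 - 93)/101)³ = ((-18 - 93)*(1/101))³ = (-111*1/101)³ = (-111/101)³ = -1367631/1030301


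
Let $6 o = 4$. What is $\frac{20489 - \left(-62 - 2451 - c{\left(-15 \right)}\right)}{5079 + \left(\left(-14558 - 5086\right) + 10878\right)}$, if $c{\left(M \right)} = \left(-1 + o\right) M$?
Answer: $- \frac{7669}{1229} \approx -6.24$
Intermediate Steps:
$o = \frac{2}{3}$ ($o = \frac{1}{6} \cdot 4 = \frac{2}{3} \approx 0.66667$)
$c{\left(M \right)} = - \frac{M}{3}$ ($c{\left(M \right)} = \left(-1 + \frac{2}{3}\right) M = - \frac{M}{3}$)
$\frac{20489 - \left(-62 - 2451 - c{\left(-15 \right)}\right)}{5079 + \left(\left(-14558 - 5086\right) + 10878\right)} = \frac{20489 - \left(-67 - 2451\right)}{5079 + \left(\left(-14558 - 5086\right) + 10878\right)} = \frac{20489 + \left(5 - \left(-62 - 2451\right)\right)}{5079 + \left(-19644 + 10878\right)} = \frac{20489 + \left(5 - -2513\right)}{5079 - 8766} = \frac{20489 + \left(5 + 2513\right)}{-3687} = \left(20489 + 2518\right) \left(- \frac{1}{3687}\right) = 23007 \left(- \frac{1}{3687}\right) = - \frac{7669}{1229}$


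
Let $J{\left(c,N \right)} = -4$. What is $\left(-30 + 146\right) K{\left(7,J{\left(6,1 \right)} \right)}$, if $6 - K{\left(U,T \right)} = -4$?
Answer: $1160$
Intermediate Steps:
$K{\left(U,T \right)} = 10$ ($K{\left(U,T \right)} = 6 - -4 = 6 + 4 = 10$)
$\left(-30 + 146\right) K{\left(7,J{\left(6,1 \right)} \right)} = \left(-30 + 146\right) 10 = 116 \cdot 10 = 1160$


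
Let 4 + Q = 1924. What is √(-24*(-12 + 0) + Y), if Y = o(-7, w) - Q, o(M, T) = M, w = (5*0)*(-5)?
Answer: I*√1639 ≈ 40.485*I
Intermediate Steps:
w = 0 (w = 0*(-5) = 0)
Q = 1920 (Q = -4 + 1924 = 1920)
Y = -1927 (Y = -7 - 1*1920 = -7 - 1920 = -1927)
√(-24*(-12 + 0) + Y) = √(-24*(-12 + 0) - 1927) = √(-24*(-12) - 1927) = √(288 - 1927) = √(-1639) = I*√1639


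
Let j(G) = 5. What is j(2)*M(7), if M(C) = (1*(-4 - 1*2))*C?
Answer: -210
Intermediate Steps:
M(C) = -6*C (M(C) = (1*(-4 - 2))*C = (1*(-6))*C = -6*C)
j(2)*M(7) = 5*(-6*7) = 5*(-42) = -210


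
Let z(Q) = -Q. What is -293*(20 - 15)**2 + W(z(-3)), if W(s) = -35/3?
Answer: -22010/3 ≈ -7336.7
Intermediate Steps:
W(s) = -35/3 (W(s) = -35*1/3 = -35/3)
-293*(20 - 15)**2 + W(z(-3)) = -293*(20 - 15)**2 - 35/3 = -293*5**2 - 35/3 = -293*25 - 35/3 = -7325 - 35/3 = -22010/3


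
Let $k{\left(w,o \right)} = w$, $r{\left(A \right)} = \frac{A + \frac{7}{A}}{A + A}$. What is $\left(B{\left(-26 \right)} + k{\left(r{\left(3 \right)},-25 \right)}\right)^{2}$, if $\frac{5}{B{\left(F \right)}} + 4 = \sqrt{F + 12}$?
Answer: $\frac{- 727 i - 208 \sqrt{14}}{162 \left(i + 4 \sqrt{14}\right)} \approx -0.33951 - 0.27716 i$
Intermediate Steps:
$r{\left(A \right)} = \frac{A + \frac{7}{A}}{2 A}$
$B{\left(F \right)} = \frac{5}{-4 + \sqrt{12 + F}}$ ($B{\left(F \right)} = \frac{5}{-4 + \sqrt{F + 12}} = \frac{5}{-4 + \sqrt{12 + F}}$)
$\left(B{\left(-26 \right)} + k{\left(r{\left(3 \right)},-25 \right)}\right)^{2} = \left(\frac{5}{-4 + \sqrt{12 - 26}} + \frac{7 + 3^{2}}{2 \cdot 9}\right)^{2} = \left(\frac{5}{-4 + \sqrt{-14}} + \frac{1}{2} \cdot \frac{1}{9} \left(7 + 9\right)\right)^{2} = \left(\frac{5}{-4 + i \sqrt{14}} + \frac{1}{2} \cdot \frac{1}{9} \cdot 16\right)^{2} = \left(\frac{5}{-4 + i \sqrt{14}} + \frac{8}{9}\right)^{2} = \left(\frac{8}{9} + \frac{5}{-4 + i \sqrt{14}}\right)^{2}$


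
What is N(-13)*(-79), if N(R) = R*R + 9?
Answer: -14062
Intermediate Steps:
N(R) = 9 + R**2 (N(R) = R**2 + 9 = 9 + R**2)
N(-13)*(-79) = (9 + (-13)**2)*(-79) = (9 + 169)*(-79) = 178*(-79) = -14062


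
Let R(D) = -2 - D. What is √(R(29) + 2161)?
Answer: √2130 ≈ 46.152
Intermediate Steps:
√(R(29) + 2161) = √((-2 - 1*29) + 2161) = √((-2 - 29) + 2161) = √(-31 + 2161) = √2130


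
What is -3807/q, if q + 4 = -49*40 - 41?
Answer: 3807/2005 ≈ 1.8988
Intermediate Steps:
q = -2005 (q = -4 + (-49*40 - 41) = -4 + (-1960 - 41) = -4 - 2001 = -2005)
-3807/q = -3807/(-2005) = -3807*(-1/2005) = 3807/2005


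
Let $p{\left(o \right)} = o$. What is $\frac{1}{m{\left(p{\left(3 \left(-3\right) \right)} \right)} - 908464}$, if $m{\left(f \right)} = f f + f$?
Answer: $- \frac{1}{908392} \approx -1.1008 \cdot 10^{-6}$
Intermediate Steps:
$m{\left(f \right)} = f + f^{2}$ ($m{\left(f \right)} = f^{2} + f = f + f^{2}$)
$\frac{1}{m{\left(p{\left(3 \left(-3\right) \right)} \right)} - 908464} = \frac{1}{3 \left(-3\right) \left(1 + 3 \left(-3\right)\right) - 908464} = \frac{1}{- 9 \left(1 - 9\right) - 908464} = \frac{1}{\left(-9\right) \left(-8\right) - 908464} = \frac{1}{72 - 908464} = \frac{1}{-908392} = - \frac{1}{908392}$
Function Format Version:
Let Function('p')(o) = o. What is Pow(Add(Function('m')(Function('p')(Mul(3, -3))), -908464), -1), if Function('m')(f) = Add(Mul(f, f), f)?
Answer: Rational(-1, 908392) ≈ -1.1008e-6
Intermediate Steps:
Function('m')(f) = Add(f, Pow(f, 2)) (Function('m')(f) = Add(Pow(f, 2), f) = Add(f, Pow(f, 2)))
Pow(Add(Function('m')(Function('p')(Mul(3, -3))), -908464), -1) = Pow(Add(Mul(Mul(3, -3), Add(1, Mul(3, -3))), -908464), -1) = Pow(Add(Mul(-9, Add(1, -9)), -908464), -1) = Pow(Add(Mul(-9, -8), -908464), -1) = Pow(Add(72, -908464), -1) = Pow(-908392, -1) = Rational(-1, 908392)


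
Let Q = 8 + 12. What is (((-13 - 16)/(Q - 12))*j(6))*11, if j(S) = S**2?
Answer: -2871/2 ≈ -1435.5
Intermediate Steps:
Q = 20
(((-13 - 16)/(Q - 12))*j(6))*11 = (((-13 - 16)/(20 - 12))*6**2)*11 = (-29/8*36)*11 = (-29*1/8*36)*11 = -29/8*36*11 = -261/2*11 = -2871/2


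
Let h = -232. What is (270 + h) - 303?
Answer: -265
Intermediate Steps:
(270 + h) - 303 = (270 - 232) - 303 = 38 - 303 = -265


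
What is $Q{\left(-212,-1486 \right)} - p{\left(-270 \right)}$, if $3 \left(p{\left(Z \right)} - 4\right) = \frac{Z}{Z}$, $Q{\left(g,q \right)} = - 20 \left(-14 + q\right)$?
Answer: $\frac{89987}{3} \approx 29996.0$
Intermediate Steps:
$Q{\left(g,q \right)} = 280 - 20 q$
$p{\left(Z \right)} = \frac{13}{3}$ ($p{\left(Z \right)} = 4 + \frac{Z \frac{1}{Z}}{3} = 4 + \frac{1}{3} \cdot 1 = 4 + \frac{1}{3} = \frac{13}{3}$)
$Q{\left(-212,-1486 \right)} - p{\left(-270 \right)} = \left(280 - -29720\right) - \frac{13}{3} = \left(280 + 29720\right) - \frac{13}{3} = 30000 - \frac{13}{3} = \frac{89987}{3}$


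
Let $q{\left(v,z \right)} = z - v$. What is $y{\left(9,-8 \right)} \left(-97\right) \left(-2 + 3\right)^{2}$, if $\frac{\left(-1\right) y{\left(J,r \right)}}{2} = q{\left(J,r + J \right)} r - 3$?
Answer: $11834$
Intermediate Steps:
$y{\left(J,r \right)} = 6 - 2 r^{2}$ ($y{\left(J,r \right)} = - 2 \left(\left(\left(r + J\right) - J\right) r - 3\right) = - 2 \left(\left(\left(J + r\right) - J\right) r - 3\right) = - 2 \left(r r - 3\right) = - 2 \left(r^{2} - 3\right) = - 2 \left(-3 + r^{2}\right) = 6 - 2 r^{2}$)
$y{\left(9,-8 \right)} \left(-97\right) \left(-2 + 3\right)^{2} = \left(6 - 2 \left(-8\right)^{2}\right) \left(-97\right) \left(-2 + 3\right)^{2} = \left(6 - 128\right) \left(-97\right) 1^{2} = \left(6 - 128\right) \left(-97\right) 1 = \left(-122\right) \left(-97\right) 1 = 11834 \cdot 1 = 11834$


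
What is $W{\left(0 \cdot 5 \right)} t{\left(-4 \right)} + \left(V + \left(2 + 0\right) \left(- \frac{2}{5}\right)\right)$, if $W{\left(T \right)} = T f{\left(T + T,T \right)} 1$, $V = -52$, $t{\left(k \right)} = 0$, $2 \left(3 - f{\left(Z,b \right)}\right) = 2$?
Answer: $- \frac{264}{5} \approx -52.8$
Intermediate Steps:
$f{\left(Z,b \right)} = 2$ ($f{\left(Z,b \right)} = 3 - 1 = 2$)
$W{\left(T \right)} = 2 T$ ($W{\left(T \right)} = T 2 \cdot 1 = 2 T 1 = 2 T$)
$W{\left(0 \cdot 5 \right)} t{\left(-4 \right)} + \left(V + \left(2 + 0\right) \left(- \frac{2}{5}\right)\right) = 2 \cdot 0 \cdot 5 \cdot 0 - \left(52 - \left(2 + 0\right) \left(- \frac{2}{5}\right)\right) = 2 \cdot 0 \cdot 0 - \left(52 - 2 \left(\left(-2\right) \frac{1}{5}\right)\right) = 0 \cdot 0 + \left(-52 + 2 \left(- \frac{2}{5}\right)\right) = 0 - \frac{264}{5} = - \frac{264}{5}$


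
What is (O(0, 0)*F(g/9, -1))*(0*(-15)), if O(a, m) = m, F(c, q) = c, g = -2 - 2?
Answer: 0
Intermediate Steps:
g = -4
(O(0, 0)*F(g/9, -1))*(0*(-15)) = (0*(-4/9))*(0*(-15)) = (0*(-4*1/9))*0 = (0*(-4/9))*0 = 0*0 = 0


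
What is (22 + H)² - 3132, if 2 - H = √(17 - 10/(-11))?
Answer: -3132 + (264 - √2167)²/121 ≈ -2741.2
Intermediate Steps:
H = 2 - √2167/11 (H = 2 - √(17 - 10/(-11)) = 2 - √(17 - 10*(-1/11)) = 2 - √(17 + 10/11) = 2 - √(197/11) = 2 - √2167/11 ≈ -2.2319)
(22 + H)² - 3132 = (22 + (2 - √2167/11))² - 3132 = (24 - √2167/11)² - 3132 = -3132 + (24 - √2167/11)²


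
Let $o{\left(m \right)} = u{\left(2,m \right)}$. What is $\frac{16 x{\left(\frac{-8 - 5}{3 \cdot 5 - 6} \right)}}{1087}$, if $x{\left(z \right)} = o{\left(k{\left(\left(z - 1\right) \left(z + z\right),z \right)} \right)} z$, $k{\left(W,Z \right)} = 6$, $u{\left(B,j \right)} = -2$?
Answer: $\frac{416}{9783} \approx 0.042523$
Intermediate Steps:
$o{\left(m \right)} = -2$
$x{\left(z \right)} = - 2 z$
$\frac{16 x{\left(\frac{-8 - 5}{3 \cdot 5 - 6} \right)}}{1087} = \frac{16 \left(- 2 \frac{-8 - 5}{3 \cdot 5 - 6}\right)}{1087} = 16 \left(- 2 \left(- \frac{13}{15 - 6}\right)\right) \frac{1}{1087} = 16 \left(- 2 \left(- \frac{13}{9}\right)\right) \frac{1}{1087} = 16 \left(- 2 \left(\left(-13\right) \frac{1}{9}\right)\right) \frac{1}{1087} = 16 \left(\left(-2\right) \left(- \frac{13}{9}\right)\right) \frac{1}{1087} = 16 \cdot \frac{26}{9} \cdot \frac{1}{1087} = \frac{416}{9} \cdot \frac{1}{1087} = \frac{416}{9783}$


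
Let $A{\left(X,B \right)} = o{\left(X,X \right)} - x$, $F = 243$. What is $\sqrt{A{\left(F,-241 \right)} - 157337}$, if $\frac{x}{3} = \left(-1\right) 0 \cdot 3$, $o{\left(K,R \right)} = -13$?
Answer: $5 i \sqrt{6294} \approx 396.67 i$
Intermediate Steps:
$x = 0$ ($x = 3 \left(-1\right) 0 \cdot 3 = 3 \cdot 0 \cdot 3 = 3 \cdot 0 = 0$)
$A{\left(X,B \right)} = -13$ ($A{\left(X,B \right)} = -13 - 0 = -13 + 0 = -13$)
$\sqrt{A{\left(F,-241 \right)} - 157337} = \sqrt{-13 - 157337} = \sqrt{-157350} = 5 i \sqrt{6294}$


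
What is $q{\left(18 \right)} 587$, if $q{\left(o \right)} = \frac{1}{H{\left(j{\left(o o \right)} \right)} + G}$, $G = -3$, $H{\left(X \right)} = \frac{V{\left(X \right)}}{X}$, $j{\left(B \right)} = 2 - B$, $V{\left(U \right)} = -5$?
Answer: $- \frac{189014}{961} \approx -196.68$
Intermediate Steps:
$H{\left(X \right)} = - \frac{5}{X}$
$q{\left(o \right)} = \frac{1}{-3 - \frac{5}{2 - o^{2}}}$ ($q{\left(o \right)} = \frac{1}{- \frac{5}{2 - o o} - 3} = \frac{1}{- \frac{5}{2 - o^{2}} - 3} = \frac{1}{-3 - \frac{5}{2 - o^{2}}}$)
$q{\left(18 \right)} 587 = \frac{2 - 18^{2}}{-11 + 3 \cdot 18^{2}} \cdot 587 = \frac{2 - 324}{-11 + 3 \cdot 324} \cdot 587 = \frac{2 - 324}{-11 + 972} \cdot 587 = \frac{1}{961} \left(-322\right) 587 = \left(- \frac{322}{961}\right) 587 = - \frac{189014}{961}$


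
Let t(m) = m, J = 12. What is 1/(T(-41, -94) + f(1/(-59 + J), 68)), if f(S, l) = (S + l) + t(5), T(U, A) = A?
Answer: -47/988 ≈ -0.047571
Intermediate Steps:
f(S, l) = 5 + S + l (f(S, l) = (S + l) + 5 = 5 + S + l)
1/(T(-41, -94) + f(1/(-59 + J), 68)) = 1/(-94 + (5 + 1/(-59 + 12) + 68)) = 1/(-94 + (5 + 1/(-47) + 68)) = 1/(-94 + (5 - 1/47 + 68)) = 1/(-94 + 3430/47) = 1/(-988/47) = -47/988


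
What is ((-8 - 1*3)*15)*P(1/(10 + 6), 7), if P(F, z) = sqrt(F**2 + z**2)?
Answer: -165*sqrt(12545)/16 ≈ -1155.0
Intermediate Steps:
((-8 - 1*3)*15)*P(1/(10 + 6), 7) = ((-8 - 1*3)*15)*sqrt((1/(10 + 6))**2 + 7**2) = ((-8 - 3)*15)*sqrt((1/16)**2 + 49) = (-11*15)*sqrt((1/16)**2 + 49) = -165*sqrt(1/256 + 49) = -165*sqrt(12545)/16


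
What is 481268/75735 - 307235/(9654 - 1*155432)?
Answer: 93426729229/11040496830 ≈ 8.4622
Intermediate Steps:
481268/75735 - 307235/(9654 - 1*155432) = 481268*(1/75735) - 307235/(9654 - 155432) = 481268/75735 - 307235/(-145778) = 481268/75735 - 307235*(-1/145778) = 481268/75735 + 307235/145778 = 93426729229/11040496830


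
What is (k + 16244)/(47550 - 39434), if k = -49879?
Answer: -33635/8116 ≈ -4.1443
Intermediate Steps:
(k + 16244)/(47550 - 39434) = (-49879 + 16244)/(47550 - 39434) = -33635/8116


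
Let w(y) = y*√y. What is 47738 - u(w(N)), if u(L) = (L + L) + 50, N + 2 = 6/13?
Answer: 47688 + 80*I*√65/169 ≈ 47688.0 + 3.8165*I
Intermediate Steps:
N = -20/13 (N = -2 + 6/13 = -20/13 ≈ -1.5385)
w(y) = y^(3/2)
u(L) = 50 + 2*L (u(L) = 2*L + 50 = 50 + 2*L)
47738 - u(w(N)) = 47738 - (50 + 2*(-20/13)^(3/2)) = 47738 - (50 + 2*(-40*I*√65/169)) = 47738 - (50 - 80*I*√65/169) = 47738 + (-50 + 80*I*√65/169) = 47688 + 80*I*√65/169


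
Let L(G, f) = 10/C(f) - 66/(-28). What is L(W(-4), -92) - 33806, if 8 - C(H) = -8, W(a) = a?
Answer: -1892969/56 ≈ -33803.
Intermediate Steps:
C(H) = 16 (C(H) = 8 - 1*(-8) = 8 + 8 = 16)
L(G, f) = 167/56 (L(G, f) = 10/16 - 66/(-28) = 10*(1/16) - 66*(-1/28) = 5/8 + 33/14 = 167/56)
L(W(-4), -92) - 33806 = 167/56 - 33806 = -1892969/56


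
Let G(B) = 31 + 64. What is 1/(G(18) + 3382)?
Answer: 1/3477 ≈ 0.00028760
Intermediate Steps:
G(B) = 95
1/(G(18) + 3382) = 1/(95 + 3382) = 1/3477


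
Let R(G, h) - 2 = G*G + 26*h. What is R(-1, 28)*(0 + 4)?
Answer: 2924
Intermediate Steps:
R(G, h) = 2 + G**2 + 26*h (R(G, h) = 2 + (G*G + 26*h) = 2 + (G**2 + 26*h) = 2 + G**2 + 26*h)
R(-1, 28)*(0 + 4) = (2 + (-1)**2 + 26*28)*(0 + 4) = (2 + 1 + 728)*4 = 731*4 = 2924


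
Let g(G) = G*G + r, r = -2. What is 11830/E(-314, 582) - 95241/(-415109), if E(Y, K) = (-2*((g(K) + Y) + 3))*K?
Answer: 18755755023947/81757876947018 ≈ 0.22941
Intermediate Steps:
g(G) = -2 + G² (g(G) = G*G - 2 = G² - 2 = -2 + G²)
E(Y, K) = K*(-2 - 2*Y - 2*K²) (E(Y, K) = (-2*(((-2 + K²) + Y) + 3))*K = (-2*((-2 + Y + K²) + 3))*K = (-2*(1 + Y + K²))*K = (-2 - 2*Y - 2*K²)*K = K*(-2 - 2*Y - 2*K²))
11830/E(-314, 582) - 95241/(-415109) = 11830/((-2*582*(1 - 314 + 582²))) - 95241/(-415109) = 11830/((-2*582*(1 - 314 + 338724))) - 95241*(-1/415109) = 11830/((-2*582*338411)) + 95241/415109 = 11830/(-393910404) + 95241/415109 = 11830*(-1/393910404) + 95241/415109 = -5915/196955202 + 95241/415109 = 18755755023947/81757876947018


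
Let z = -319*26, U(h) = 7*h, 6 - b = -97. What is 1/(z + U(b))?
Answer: -1/7573 ≈ -0.00013205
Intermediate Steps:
b = 103 (b = 6 - 1*(-97) = 6 + 97 = 103)
z = -8294
1/(z + U(b)) = 1/(-8294 + 7*103) = 1/(-8294 + 721) = 1/(-7573) = -1/7573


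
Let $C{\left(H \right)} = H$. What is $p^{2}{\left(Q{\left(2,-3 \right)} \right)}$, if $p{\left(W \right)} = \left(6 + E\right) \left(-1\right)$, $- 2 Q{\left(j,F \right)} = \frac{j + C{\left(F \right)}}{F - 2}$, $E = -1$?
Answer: $25$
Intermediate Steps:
$Q{\left(j,F \right)} = - \frac{F + j}{2 \left(-2 + F\right)}$ ($Q{\left(j,F \right)} = - \frac{\left(j + F\right) \frac{1}{F - 2}}{2} = - \frac{\left(F + j\right) \frac{1}{-2 + F}}{2} = - \frac{\frac{1}{-2 + F} \left(F + j\right)}{2} = - \frac{F + j}{2 \left(-2 + F\right)}$)
$p{\left(W \right)} = -5$ ($p{\left(W \right)} = \left(6 - 1\right) \left(-1\right) = 5 \left(-1\right) = -5$)
$p^{2}{\left(Q{\left(2,-3 \right)} \right)} = \left(-5\right)^{2} = 25$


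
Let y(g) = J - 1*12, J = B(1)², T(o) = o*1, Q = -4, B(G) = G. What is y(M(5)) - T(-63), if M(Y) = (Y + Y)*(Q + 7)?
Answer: 52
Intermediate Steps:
M(Y) = 6*Y (M(Y) = (Y + Y)*(-4 + 7) = (2*Y)*3 = 6*Y)
T(o) = o
J = 1 (J = 1² = 1)
y(g) = -11 (y(g) = 1 - 1*12 = 1 - 12 = -11)
y(M(5)) - T(-63) = -11 - 1*(-63) = -11 + 63 = 52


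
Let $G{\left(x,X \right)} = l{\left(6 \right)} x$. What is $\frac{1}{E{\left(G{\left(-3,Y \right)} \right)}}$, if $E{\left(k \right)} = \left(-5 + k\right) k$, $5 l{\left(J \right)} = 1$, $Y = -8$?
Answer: $\frac{25}{84} \approx 0.29762$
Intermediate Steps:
$l{\left(J \right)} = \frac{1}{5}$ ($l{\left(J \right)} = \frac{1}{5} \cdot 1 = \frac{1}{5}$)
$G{\left(x,X \right)} = \frac{x}{5}$
$E{\left(k \right)} = k \left(-5 + k\right)$
$\frac{1}{E{\left(G{\left(-3,Y \right)} \right)}} = \frac{1}{\frac{1}{5} \left(-3\right) \left(-5 + \frac{1}{5} \left(-3\right)\right)} = \frac{1}{\left(- \frac{3}{5}\right) \left(-5 - \frac{3}{5}\right)} = \frac{1}{\left(- \frac{3}{5}\right) \left(- \frac{28}{5}\right)} = \frac{1}{\frac{84}{25}} = \frac{25}{84}$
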